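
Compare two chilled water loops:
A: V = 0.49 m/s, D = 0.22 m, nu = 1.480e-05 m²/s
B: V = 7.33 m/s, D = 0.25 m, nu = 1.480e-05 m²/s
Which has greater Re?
Re(A) = 7284, Re(B) = 123818. Answer: B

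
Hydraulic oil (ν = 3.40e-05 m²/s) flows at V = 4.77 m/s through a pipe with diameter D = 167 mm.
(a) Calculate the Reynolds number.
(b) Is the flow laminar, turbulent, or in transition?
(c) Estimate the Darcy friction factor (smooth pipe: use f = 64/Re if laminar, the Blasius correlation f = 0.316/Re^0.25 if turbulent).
(a) Re = V·D/ν = 4.77·0.167/3.40e-05 = 23429
(b) Flow regime: turbulent (Re > 4000)
(c) Friction factor: f = 0.316/Re^0.25 = 0.316/23429^0.25 = 0.02554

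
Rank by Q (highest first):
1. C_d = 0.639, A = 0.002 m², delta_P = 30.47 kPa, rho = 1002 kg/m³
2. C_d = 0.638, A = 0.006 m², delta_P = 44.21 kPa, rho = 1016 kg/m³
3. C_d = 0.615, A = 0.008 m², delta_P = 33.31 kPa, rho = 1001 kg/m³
Case 1: Q = 9.967 L/s
Case 2: Q = 35.71 L/s
Case 3: Q = 40.14 L/s
Ranking (highest first): 3, 2, 1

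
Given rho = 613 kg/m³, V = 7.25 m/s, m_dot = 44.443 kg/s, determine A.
Formula: \dot{m} = \rho A V
Substituting knowns: 44.443 = 613·A·7.25
Solving for A: A = 44.443/(613·7.25) = 0.01 m²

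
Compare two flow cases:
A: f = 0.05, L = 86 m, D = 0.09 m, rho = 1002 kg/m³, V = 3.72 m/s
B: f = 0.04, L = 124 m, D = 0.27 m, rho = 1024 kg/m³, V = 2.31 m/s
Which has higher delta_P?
delta_P(A) = 331.2 kPa, delta_P(B) = 50.19 kPa. Answer: A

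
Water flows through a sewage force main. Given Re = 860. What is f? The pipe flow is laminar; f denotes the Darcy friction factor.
Formula: f = \frac{64}{Re}
f = 64/860 = 0.07442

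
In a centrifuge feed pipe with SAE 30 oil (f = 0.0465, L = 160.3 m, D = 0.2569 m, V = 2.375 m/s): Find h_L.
Formula: h_L = f \frac{L}{D} \frac{V^2}{2g}
h_L = 0.0465·(160.3/0.2569)·2.375²/(2·9.81) = 8.342 m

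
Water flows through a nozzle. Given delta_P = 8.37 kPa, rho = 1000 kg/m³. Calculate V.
Formula: V = \sqrt{\frac{2 \Delta P}{\rho}}
V = √(2·(8.37·1000)/1000) = 4.091 m/s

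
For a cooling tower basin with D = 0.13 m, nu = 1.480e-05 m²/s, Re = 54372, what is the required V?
Formula: Re = \frac{V D}{\nu}
Substituting knowns: 54372 = V·0.13/1.480e-05
Solving for V: V = 54372·1.480e-05/0.13 = 6.19 m/s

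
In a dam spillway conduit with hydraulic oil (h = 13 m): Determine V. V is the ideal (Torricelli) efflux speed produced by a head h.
Formula: V = \sqrt{2 g h}
V = √(2·9.81·13) = 15.97 m/s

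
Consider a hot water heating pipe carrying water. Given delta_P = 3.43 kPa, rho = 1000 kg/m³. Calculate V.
Formula: V = \sqrt{\frac{2 \Delta P}{\rho}}
V = √(2·(3.43·1000)/1000) = 2.619 m/s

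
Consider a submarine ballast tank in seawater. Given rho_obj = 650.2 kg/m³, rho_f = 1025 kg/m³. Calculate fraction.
Formula: f_{sub} = \frac{\rho_{obj}}{\rho_f}
fraction = 650.2/1025 = 0.6343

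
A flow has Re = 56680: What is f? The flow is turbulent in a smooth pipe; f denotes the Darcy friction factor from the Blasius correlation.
Formula: f = \frac{0.316}{Re^{0.25}}
f = 0.316/56680^0.25 = 0.02048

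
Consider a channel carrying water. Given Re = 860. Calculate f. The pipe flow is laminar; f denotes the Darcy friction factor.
Formula: f = \frac{64}{Re}
f = 64/860 = 0.07442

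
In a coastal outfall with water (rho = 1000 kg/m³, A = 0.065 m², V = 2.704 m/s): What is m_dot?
Formula: \dot{m} = \rho A V
m_dot = 1000·0.065·2.704 = 175.8 kg/s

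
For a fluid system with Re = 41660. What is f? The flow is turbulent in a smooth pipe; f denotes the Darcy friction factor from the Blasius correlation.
Formula: f = \frac{0.316}{Re^{0.25}}
f = 0.316/41660^0.25 = 0.02212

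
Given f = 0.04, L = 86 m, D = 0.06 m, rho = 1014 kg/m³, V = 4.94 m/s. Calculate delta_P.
Formula: \Delta P = f \frac{L}{D} \frac{\rho V^2}{2}
delta_P = 0.04·(86/0.06)·0.5·1014·4.94²/1000 = 709.4 kPa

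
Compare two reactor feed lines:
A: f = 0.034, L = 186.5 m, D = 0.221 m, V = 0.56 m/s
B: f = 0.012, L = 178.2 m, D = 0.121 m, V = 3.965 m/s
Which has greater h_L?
h_L(A) = 0.4586 m, h_L(B) = 14.16 m. Answer: B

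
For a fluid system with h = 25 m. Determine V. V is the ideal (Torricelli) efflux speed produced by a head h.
Formula: V = \sqrt{2 g h}
V = √(2·9.81·25) = 22.15 m/s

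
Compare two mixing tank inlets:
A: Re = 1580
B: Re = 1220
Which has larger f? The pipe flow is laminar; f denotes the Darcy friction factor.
f(A) = 0.04051, f(B) = 0.05246. Answer: B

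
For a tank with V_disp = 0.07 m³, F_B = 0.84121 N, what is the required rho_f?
Formula: F_B = \rho_f g V_{disp}
Substituting knowns: 0.84121 = rho_f·9.81·0.07
Solving for rho_f: rho_f = 0.84121/(9.81·0.07) = 1.225 kg/m³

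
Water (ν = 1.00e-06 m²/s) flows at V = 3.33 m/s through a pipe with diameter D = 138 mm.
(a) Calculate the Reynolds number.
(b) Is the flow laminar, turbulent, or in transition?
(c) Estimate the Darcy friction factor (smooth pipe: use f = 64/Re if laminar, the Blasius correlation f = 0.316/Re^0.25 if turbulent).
(a) Re = V·D/ν = 3.33·0.138/1.00e-06 = 459540
(b) Flow regime: turbulent (Re > 4000)
(c) Friction factor: f = 0.316/Re^0.25 = 0.316/459540^0.25 = 0.01214 (Blasius is strictly valid for Re ≲ 1e5; used here as the smooth-pipe estimate the problem specifies)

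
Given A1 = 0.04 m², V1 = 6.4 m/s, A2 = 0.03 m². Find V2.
Formula: V_2 = \frac{A_1 V_1}{A_2}
V2 = 0.04·6.4/0.03 = 8.533 m/s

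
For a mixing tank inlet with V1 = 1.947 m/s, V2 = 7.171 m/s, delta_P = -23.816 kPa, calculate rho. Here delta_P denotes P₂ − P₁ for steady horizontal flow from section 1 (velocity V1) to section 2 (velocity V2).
Formula: \Delta P = \frac{1}{2} \rho (V_1^2 - V_2^2)
Substituting knowns: -23.816 = 0.5·rho·(1.947² − 7.171²)/1000
Solving for rho: rho = 2·(-23.816·1000)/(1.947² − 7.171²) = 1000 kg/m³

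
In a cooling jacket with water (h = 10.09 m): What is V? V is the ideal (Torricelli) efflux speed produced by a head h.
Formula: V = \sqrt{2 g h}
V = √(2·9.81·10.09) = 14.07 m/s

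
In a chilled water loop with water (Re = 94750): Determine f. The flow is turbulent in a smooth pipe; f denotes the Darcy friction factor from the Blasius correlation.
Formula: f = \frac{0.316}{Re^{0.25}}
f = 0.316/94750^0.25 = 0.01801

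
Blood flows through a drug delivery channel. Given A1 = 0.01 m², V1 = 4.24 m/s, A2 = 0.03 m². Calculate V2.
Formula: V_2 = \frac{A_1 V_1}{A_2}
V2 = 0.01·4.24/0.03 = 1.413 m/s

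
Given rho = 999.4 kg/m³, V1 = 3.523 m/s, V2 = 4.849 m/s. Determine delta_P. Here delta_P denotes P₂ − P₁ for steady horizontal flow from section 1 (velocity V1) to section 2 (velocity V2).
Formula: \Delta P = \frac{1}{2} \rho (V_1^2 - V_2^2)
delta_P = 0.5·999.4·(3.523² − 4.849²)/1000 = -5.547 kPa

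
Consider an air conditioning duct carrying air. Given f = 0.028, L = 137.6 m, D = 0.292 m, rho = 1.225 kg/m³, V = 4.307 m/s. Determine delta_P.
Formula: \Delta P = f \frac{L}{D} \frac{\rho V^2}{2}
delta_P = 0.028·(137.6/0.292)·0.5·1.225·4.307²/1000 = 0.1499 kPa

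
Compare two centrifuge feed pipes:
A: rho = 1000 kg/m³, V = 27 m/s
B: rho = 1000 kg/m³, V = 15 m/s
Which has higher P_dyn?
P_dyn(A) = 364.5 kPa, P_dyn(B) = 112.5 kPa. Answer: A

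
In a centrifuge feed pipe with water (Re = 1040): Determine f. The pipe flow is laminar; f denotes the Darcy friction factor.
Formula: f = \frac{64}{Re}
f = 64/1040 = 0.06154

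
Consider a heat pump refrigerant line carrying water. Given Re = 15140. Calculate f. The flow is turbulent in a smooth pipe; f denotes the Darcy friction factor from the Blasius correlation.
Formula: f = \frac{0.316}{Re^{0.25}}
f = 0.316/15140^0.25 = 0.02849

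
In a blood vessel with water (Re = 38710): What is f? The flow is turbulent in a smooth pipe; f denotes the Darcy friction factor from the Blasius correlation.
Formula: f = \frac{0.316}{Re^{0.25}}
f = 0.316/38710^0.25 = 0.02253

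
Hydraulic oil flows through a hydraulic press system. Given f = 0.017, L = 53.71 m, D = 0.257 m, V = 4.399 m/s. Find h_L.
Formula: h_L = f \frac{L}{D} \frac{V^2}{2g}
h_L = 0.017·(53.71/0.257)·4.399²/(2·9.81) = 3.504 m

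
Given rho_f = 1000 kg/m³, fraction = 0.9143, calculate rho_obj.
Formula: f_{sub} = \frac{\rho_{obj}}{\rho_f}
Substituting knowns: 0.9143 = rho_obj/1000
Solving for rho_obj: rho_obj = 0.9143·1000 = 914.3 kg/m³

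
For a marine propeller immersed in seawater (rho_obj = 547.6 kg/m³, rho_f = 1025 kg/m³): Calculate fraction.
Formula: f_{sub} = \frac{\rho_{obj}}{\rho_f}
fraction = 547.6/1025 = 0.5342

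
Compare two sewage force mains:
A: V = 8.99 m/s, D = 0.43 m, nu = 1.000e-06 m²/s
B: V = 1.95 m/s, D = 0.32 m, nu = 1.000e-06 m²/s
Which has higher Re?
Re(A) = 3.866e+06, Re(B) = 624000. Answer: A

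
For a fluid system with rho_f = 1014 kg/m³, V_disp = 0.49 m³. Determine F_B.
Formula: F_B = \rho_f g V_{disp}
F_B = 1014·9.81·0.49 = 4874 N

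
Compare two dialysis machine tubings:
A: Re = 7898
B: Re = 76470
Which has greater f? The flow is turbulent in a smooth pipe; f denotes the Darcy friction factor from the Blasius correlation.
f(A) = 0.03352, f(B) = 0.019. Answer: A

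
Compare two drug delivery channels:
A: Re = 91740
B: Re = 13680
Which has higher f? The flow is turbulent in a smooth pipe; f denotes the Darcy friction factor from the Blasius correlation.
f(A) = 0.01816, f(B) = 0.02922. Answer: B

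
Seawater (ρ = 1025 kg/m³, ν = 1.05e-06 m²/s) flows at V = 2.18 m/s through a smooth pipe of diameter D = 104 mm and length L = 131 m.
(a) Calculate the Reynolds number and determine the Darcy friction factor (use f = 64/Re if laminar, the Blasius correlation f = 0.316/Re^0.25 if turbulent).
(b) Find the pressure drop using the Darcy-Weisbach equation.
(a) Re = V·D/ν = 2.18·0.104/1.05e-06 = 215920 → turbulent (Re > 4000); f = 0.316/Re^0.25 = 0.316/215920^0.25 = 0.014659 (Blasius is strictly valid for Re ≲ 1e5; used here as the smooth-pipe estimate the problem specifies)
(b) Darcy-Weisbach: ΔP = f·(L/D)·½ρV²/1000 = 0.014659·(131/0.104)·½·1025·2.18²/1000 = 44.97 kPa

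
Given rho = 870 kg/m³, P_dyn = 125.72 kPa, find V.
Formula: P_{dyn} = \frac{1}{2} \rho V^2
Substituting knowns: 125.72 = 0.5·870·V²/1000
Solving for V: V = √(2·(125.72·1000)/870) = 17 m/s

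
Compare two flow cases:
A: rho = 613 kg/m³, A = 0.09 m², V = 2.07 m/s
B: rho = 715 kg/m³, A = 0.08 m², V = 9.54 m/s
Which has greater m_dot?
m_dot(A) = 114.2 kg/s, m_dot(B) = 545.7 kg/s. Answer: B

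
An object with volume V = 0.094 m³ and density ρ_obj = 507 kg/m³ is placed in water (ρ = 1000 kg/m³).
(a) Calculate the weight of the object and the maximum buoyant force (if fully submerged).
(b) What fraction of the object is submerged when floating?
(a) W=rho_obj*g*V=507*9.81*0.094=467.5 N; F_B(max)=rho*g*V=1000*9.81*0.094=922.1 N
(b) Floating fraction=rho_obj/rho=507/1000=0.507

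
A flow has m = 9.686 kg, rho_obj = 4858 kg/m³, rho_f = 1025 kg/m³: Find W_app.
Formula: W_{app} = mg\left(1 - \frac{\rho_f}{\rho_{obj}}\right)
W_app = 9.686·9.81·(1 − 1025/4858) = 74.97 N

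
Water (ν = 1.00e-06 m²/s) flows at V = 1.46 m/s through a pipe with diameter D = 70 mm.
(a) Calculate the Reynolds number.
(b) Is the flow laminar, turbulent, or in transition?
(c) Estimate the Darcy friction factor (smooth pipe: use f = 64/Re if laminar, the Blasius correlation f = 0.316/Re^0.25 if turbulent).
(a) Re = V·D/ν = 1.46·0.07/1.00e-06 = 102200
(b) Flow regime: turbulent (Re > 4000)
(c) Friction factor: f = 0.316/Re^0.25 = 0.316/102200^0.25 = 0.01767 (Blasius is strictly valid for Re ≲ 1e5; used here as the smooth-pipe estimate the problem specifies)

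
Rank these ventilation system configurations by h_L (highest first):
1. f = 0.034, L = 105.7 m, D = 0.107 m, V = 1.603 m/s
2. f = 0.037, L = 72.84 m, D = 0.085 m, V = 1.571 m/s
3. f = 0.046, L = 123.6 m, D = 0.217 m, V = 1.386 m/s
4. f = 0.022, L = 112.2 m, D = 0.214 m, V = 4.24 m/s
Case 1: h_L = 4.399 m
Case 2: h_L = 3.988 m
Case 3: h_L = 2.565 m
Case 4: h_L = 10.57 m
Ranking (highest first): 4, 1, 2, 3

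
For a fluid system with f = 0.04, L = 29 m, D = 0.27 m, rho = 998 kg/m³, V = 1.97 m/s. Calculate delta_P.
Formula: \Delta P = f \frac{L}{D} \frac{\rho V^2}{2}
delta_P = 0.04·(29/0.27)·0.5·998·1.97²/1000 = 8.32 kPa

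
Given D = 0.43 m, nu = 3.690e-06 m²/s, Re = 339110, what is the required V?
Formula: Re = \frac{V D}{\nu}
Substituting knowns: 339110 = V·0.43/3.690e-06
Solving for V: V = 339110·3.690e-06/0.43 = 2.91 m/s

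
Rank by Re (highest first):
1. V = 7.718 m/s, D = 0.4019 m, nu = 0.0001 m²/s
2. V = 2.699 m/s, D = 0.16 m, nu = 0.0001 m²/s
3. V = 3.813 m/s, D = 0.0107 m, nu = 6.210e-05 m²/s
Case 1: Re = 31019
Case 2: Re = 4318
Case 3: Re = 657
Ranking (highest first): 1, 2, 3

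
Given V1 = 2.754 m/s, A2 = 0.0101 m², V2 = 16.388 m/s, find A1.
Formula: V_2 = \frac{A_1 V_1}{A_2}
Substituting knowns: 16.388 = A1·2.754/0.0101
Solving for A1: A1 = 16.388·0.0101/2.754 = 0.0601 m²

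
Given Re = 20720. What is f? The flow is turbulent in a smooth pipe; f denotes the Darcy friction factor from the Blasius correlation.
Formula: f = \frac{0.316}{Re^{0.25}}
f = 0.316/20720^0.25 = 0.02634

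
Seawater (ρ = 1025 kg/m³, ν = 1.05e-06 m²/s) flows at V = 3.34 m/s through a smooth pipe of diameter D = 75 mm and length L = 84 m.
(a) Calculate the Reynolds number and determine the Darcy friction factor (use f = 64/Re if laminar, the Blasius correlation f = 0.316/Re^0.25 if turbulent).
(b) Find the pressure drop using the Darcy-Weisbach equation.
(a) Re = V·D/ν = 3.34·0.075/1.05e-06 = 238570 → turbulent (Re > 4000); f = 0.316/Re^0.25 = 0.316/238570^0.25 = 0.014298 (Blasius is strictly valid for Re ≲ 1e5; used here as the smooth-pipe estimate the problem specifies)
(b) Darcy-Weisbach: ΔP = f·(L/D)·½ρV²/1000 = 0.014298·(84/0.075)·½·1025·3.34²/1000 = 91.55 kPa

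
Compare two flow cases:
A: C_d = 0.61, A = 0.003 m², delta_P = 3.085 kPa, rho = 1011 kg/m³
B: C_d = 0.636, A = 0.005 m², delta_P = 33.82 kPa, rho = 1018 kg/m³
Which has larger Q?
Q(A) = 4.521 L/s, Q(B) = 25.92 L/s. Answer: B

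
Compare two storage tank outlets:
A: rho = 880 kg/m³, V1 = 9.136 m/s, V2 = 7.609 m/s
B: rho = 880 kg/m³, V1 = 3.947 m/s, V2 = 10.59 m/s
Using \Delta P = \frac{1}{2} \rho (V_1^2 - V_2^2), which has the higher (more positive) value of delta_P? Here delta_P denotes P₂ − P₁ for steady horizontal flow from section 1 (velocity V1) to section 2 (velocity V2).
delta_P(A) = 11.25 kPa, delta_P(B) = -42.49 kPa. Answer: A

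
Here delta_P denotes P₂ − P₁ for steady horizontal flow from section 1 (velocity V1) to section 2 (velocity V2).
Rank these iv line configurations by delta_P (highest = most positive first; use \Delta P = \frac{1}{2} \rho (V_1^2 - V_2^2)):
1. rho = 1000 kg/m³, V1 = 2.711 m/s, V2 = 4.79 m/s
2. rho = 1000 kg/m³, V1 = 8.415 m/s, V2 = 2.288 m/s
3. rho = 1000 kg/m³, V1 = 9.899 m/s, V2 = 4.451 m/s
Case 1: delta_P = -7.797 kPa
Case 2: delta_P = 32.79 kPa
Case 3: delta_P = 39.09 kPa
Ranking (highest first): 3, 2, 1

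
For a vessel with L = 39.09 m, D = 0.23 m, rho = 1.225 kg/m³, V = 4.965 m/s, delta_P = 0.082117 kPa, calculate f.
Formula: \Delta P = f \frac{L}{D} \frac{\rho V^2}{2}
Substituting knowns: 0.082117 = f·(39.09/0.23)·0.5·1.225·4.965²/1000
Solving for f: f = (0.082117·1000)/((39.09/0.23)·0.5·1.225·4.965²) = 0.032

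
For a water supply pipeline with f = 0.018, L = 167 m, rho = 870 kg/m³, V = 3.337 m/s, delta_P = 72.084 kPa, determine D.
Formula: \Delta P = f \frac{L}{D} \frac{\rho V^2}{2}
Substituting knowns: 72.084 = 0.018·(167/D)·0.5·870·3.337²/1000
Solving for D: D = 0.018·167·0.5·870·3.337²/(72.084·1000) = 0.202 m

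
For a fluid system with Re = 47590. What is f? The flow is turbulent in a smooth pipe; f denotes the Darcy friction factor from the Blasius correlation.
Formula: f = \frac{0.316}{Re^{0.25}}
f = 0.316/47590^0.25 = 0.02139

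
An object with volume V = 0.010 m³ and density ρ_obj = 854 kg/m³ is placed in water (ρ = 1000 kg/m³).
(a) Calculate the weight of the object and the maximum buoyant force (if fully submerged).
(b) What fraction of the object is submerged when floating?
(a) W=rho_obj*g*V=854*9.81*0.010=83.8 N; F_B(max)=rho*g*V=1000*9.81*0.010=98.1 N
(b) Floating fraction=rho_obj/rho=854/1000=0.854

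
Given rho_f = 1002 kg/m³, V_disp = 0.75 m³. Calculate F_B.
Formula: F_B = \rho_f g V_{disp}
F_B = 1002·9.81·0.75 = 7372 N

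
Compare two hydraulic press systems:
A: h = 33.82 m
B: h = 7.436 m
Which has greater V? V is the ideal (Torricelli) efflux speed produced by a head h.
V(A) = 25.76 m/s, V(B) = 12.08 m/s. Answer: A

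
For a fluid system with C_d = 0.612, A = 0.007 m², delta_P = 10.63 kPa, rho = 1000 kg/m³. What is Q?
Formula: Q = C_d A \sqrt{\frac{2 \Delta P}{\rho}}
Q = 0.612·0.007·√(2·(10.63·1000)/1000)·1000 = 19.75 L/s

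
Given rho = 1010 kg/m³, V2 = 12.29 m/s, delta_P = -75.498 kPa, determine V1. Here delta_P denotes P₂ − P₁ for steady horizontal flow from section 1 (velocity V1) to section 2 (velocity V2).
Formula: \Delta P = \frac{1}{2} \rho (V_1^2 - V_2^2)
Substituting knowns: -75.498 = 0.5·1010·(V1² − 12.29²)/1000
Solving for V1: V1 = √(12.29² + 2·(-75.498·1000)/1010) = 1.242 m/s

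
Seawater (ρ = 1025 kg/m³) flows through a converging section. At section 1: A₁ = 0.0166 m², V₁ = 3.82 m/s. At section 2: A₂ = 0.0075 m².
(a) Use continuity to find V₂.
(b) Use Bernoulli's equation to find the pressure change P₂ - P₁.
(a) Continuity: A₁V₁=A₂V₂ -> V₂=A₁V₁/A₂=0.0166*3.82/0.0075=8.45 m/s
(b) Bernoulli: P₂-P₁=0.5*rho*(V₁^2-V₂^2)/1000=0.5*1025*(3.82^2-8.45^2)/1000=-29.12 kPa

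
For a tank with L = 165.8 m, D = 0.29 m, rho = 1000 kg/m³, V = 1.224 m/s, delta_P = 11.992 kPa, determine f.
Formula: \Delta P = f \frac{L}{D} \frac{\rho V^2}{2}
Substituting knowns: 11.992 = f·(165.8/0.29)·0.5·1000·1.224²/1000
Solving for f: f = (11.992·1000)/((165.8/0.29)·0.5·1000·1.224²) = 0.028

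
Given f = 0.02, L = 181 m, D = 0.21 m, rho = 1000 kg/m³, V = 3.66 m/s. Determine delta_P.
Formula: \Delta P = f \frac{L}{D} \frac{\rho V^2}{2}
delta_P = 0.02·(181/0.21)·0.5·1000·3.66²/1000 = 115.5 kPa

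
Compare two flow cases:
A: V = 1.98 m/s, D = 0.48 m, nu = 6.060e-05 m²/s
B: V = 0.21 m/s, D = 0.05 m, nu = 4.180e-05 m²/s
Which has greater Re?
Re(A) = 15683, Re(B) = 251.2. Answer: A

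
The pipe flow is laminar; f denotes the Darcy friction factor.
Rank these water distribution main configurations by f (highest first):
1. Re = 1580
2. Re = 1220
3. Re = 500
Case 1: f = 0.04051
Case 2: f = 0.05246
Case 3: f = 0.128
Ranking (highest first): 3, 2, 1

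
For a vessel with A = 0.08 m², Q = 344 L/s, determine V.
Formula: Q = A V
Substituting knowns: 344 = 0.08·V·1000
Solving for V: V = (344/1000)/0.08 = 4.3 m/s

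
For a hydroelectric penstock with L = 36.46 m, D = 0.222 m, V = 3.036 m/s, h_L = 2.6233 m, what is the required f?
Formula: h_L = f \frac{L}{D} \frac{V^2}{2g}
Substituting knowns: 2.6233 = f·(36.46/0.222)·3.036²/(2·9.81)
Solving for f: f = 2.6233·2·9.81/((36.46/0.222)·3.036²) = 0.034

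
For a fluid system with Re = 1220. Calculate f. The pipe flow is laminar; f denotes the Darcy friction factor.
Formula: f = \frac{64}{Re}
f = 64/1220 = 0.05246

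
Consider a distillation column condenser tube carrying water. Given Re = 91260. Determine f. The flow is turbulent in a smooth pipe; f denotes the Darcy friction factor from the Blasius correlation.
Formula: f = \frac{0.316}{Re^{0.25}}
f = 0.316/91260^0.25 = 0.01818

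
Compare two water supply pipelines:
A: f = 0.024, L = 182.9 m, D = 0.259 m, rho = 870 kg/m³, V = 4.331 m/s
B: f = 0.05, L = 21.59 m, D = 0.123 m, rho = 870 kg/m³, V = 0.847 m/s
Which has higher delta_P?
delta_P(A) = 138.3 kPa, delta_P(B) = 2.739 kPa. Answer: A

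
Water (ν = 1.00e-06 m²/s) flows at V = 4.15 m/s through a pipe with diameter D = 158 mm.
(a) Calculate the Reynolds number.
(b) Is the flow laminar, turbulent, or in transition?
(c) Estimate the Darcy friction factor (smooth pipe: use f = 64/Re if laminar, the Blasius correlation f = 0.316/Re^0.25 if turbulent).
(a) Re = V·D/ν = 4.15·0.158/1.00e-06 = 655700
(b) Flow regime: turbulent (Re > 4000)
(c) Friction factor: f = 0.316/Re^0.25 = 0.316/655700^0.25 = 0.0111 (Blasius is strictly valid for Re ≲ 1e5; used here as the smooth-pipe estimate the problem specifies)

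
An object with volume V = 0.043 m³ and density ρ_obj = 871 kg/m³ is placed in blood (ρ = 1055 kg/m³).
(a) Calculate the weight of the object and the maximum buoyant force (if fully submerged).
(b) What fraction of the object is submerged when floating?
(a) W=rho_obj*g*V=871*9.81*0.043=367.4 N; F_B(max)=rho*g*V=1055*9.81*0.043=445.0 N
(b) Floating fraction=rho_obj/rho=871/1055=0.826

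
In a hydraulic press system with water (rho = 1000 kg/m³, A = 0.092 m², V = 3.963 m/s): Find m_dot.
Formula: \dot{m} = \rho A V
m_dot = 1000·0.092·3.963 = 364.6 kg/s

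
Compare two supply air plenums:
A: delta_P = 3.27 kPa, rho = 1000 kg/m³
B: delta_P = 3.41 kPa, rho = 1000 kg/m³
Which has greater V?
V(A) = 2.557 m/s, V(B) = 2.612 m/s. Answer: B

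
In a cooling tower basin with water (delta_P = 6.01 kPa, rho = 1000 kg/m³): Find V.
Formula: V = \sqrt{\frac{2 \Delta P}{\rho}}
V = √(2·(6.01·1000)/1000) = 3.467 m/s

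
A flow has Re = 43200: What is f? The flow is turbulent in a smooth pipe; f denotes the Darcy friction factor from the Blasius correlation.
Formula: f = \frac{0.316}{Re^{0.25}}
f = 0.316/43200^0.25 = 0.02192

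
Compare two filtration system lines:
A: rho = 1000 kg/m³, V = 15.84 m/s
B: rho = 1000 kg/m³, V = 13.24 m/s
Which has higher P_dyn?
P_dyn(A) = 125.5 kPa, P_dyn(B) = 87.65 kPa. Answer: A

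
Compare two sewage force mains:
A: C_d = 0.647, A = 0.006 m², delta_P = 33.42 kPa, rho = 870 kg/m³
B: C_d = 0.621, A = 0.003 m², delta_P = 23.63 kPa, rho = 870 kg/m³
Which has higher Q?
Q(A) = 34.03 L/s, Q(B) = 13.73 L/s. Answer: A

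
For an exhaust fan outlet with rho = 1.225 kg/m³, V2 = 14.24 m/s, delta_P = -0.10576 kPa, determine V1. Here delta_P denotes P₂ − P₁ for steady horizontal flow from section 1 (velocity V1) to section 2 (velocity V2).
Formula: \Delta P = \frac{1}{2} \rho (V_1^2 - V_2^2)
Substituting knowns: -0.10576 = 0.5·1.225·(V1² − 14.24²)/1000
Solving for V1: V1 = √(14.24² + 2·(-0.10576·1000)/1.225) = 5.487 m/s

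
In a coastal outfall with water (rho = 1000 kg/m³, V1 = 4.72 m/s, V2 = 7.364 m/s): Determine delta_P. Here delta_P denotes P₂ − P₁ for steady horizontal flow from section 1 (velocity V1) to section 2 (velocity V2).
Formula: \Delta P = \frac{1}{2} \rho (V_1^2 - V_2^2)
delta_P = 0.5·1000·(4.72² − 7.364²)/1000 = -15.98 kPa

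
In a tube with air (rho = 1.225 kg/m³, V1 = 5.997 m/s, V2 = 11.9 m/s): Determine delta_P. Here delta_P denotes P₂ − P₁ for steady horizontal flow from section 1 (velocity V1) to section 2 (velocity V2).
Formula: \Delta P = \frac{1}{2} \rho (V_1^2 - V_2^2)
delta_P = 0.5·1.225·(5.997² − 11.9²)/1000 = -0.06471 kPa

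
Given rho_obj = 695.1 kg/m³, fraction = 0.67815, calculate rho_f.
Formula: f_{sub} = \frac{\rho_{obj}}{\rho_f}
Substituting knowns: 0.67815 = 695.1/rho_f
Solving for rho_f: rho_f = 695.1/0.67815 = 1025 kg/m³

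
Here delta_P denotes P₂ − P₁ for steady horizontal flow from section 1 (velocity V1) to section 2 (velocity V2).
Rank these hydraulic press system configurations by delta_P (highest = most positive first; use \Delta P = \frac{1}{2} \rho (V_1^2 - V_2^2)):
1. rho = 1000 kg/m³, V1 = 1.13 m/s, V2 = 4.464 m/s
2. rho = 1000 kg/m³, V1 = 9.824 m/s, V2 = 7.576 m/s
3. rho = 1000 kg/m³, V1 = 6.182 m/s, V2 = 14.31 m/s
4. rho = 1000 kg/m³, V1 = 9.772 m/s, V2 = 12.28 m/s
Case 1: delta_P = -9.325 kPa
Case 2: delta_P = 19.56 kPa
Case 3: delta_P = -83.28 kPa
Case 4: delta_P = -27.65 kPa
Ranking (highest first): 2, 1, 4, 3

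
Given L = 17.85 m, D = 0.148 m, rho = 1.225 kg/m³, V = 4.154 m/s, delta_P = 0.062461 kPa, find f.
Formula: \Delta P = f \frac{L}{D} \frac{\rho V^2}{2}
Substituting knowns: 0.062461 = f·(17.85/0.148)·0.5·1.225·4.154²/1000
Solving for f: f = (0.062461·1000)/((17.85/0.148)·0.5·1.225·4.154²) = 0.049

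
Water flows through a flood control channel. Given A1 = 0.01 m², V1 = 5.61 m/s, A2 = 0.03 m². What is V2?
Formula: V_2 = \frac{A_1 V_1}{A_2}
V2 = 0.01·5.61/0.03 = 1.87 m/s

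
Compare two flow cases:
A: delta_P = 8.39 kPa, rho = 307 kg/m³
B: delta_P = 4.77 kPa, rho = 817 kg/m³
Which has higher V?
V(A) = 7.393 m/s, V(B) = 3.417 m/s. Answer: A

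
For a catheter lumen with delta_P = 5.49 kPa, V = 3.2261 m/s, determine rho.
Formula: V = \sqrt{\frac{2 \Delta P}{\rho}}
Substituting knowns: 3.2261 = √(2·(5.49·1000)/rho)
Solving for rho: rho = 2·(5.49·1000)/3.2261² = 1055 kg/m³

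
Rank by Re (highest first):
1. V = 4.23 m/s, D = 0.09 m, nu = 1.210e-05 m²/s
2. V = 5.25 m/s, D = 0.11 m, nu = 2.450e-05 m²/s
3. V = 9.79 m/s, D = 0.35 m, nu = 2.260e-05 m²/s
Case 1: Re = 31463
Case 2: Re = 23571
Case 3: Re = 151615
Ranking (highest first): 3, 1, 2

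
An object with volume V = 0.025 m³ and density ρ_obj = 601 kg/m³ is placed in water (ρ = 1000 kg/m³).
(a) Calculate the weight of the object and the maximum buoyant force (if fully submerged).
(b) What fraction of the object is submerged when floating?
(a) W=rho_obj*g*V=601*9.81*0.025=147.4 N; F_B(max)=rho*g*V=1000*9.81*0.025=245.2 N
(b) Floating fraction=rho_obj/rho=601/1000=0.601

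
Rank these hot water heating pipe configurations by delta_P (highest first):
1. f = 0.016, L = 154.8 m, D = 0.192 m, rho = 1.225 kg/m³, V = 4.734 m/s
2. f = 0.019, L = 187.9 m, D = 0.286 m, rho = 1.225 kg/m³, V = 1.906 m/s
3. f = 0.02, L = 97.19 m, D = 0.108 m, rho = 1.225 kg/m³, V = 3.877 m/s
Case 1: delta_P = 0.1771 kPa
Case 2: delta_P = 0.02778 kPa
Case 3: delta_P = 0.1657 kPa
Ranking (highest first): 1, 3, 2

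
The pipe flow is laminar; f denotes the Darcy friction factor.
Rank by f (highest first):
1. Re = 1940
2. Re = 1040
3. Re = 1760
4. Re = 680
Case 1: f = 0.03299
Case 2: f = 0.06154
Case 3: f = 0.03636
Case 4: f = 0.09412
Ranking (highest first): 4, 2, 3, 1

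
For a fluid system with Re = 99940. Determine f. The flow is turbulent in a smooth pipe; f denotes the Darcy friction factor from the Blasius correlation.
Formula: f = \frac{0.316}{Re^{0.25}}
f = 0.316/99940^0.25 = 0.01777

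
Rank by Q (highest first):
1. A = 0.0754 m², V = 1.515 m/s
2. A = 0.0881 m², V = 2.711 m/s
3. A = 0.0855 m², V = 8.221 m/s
Case 1: Q = 114.2 L/s
Case 2: Q = 238.8 L/s
Case 3: Q = 702.9 L/s
Ranking (highest first): 3, 2, 1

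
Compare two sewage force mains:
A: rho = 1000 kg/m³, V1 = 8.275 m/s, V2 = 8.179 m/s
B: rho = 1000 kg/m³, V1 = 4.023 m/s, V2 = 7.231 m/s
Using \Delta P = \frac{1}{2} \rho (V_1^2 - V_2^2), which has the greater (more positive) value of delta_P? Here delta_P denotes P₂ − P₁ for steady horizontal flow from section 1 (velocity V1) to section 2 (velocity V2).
delta_P(A) = 0.7898 kPa, delta_P(B) = -18.05 kPa. Answer: A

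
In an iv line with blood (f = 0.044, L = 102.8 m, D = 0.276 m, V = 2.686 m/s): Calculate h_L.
Formula: h_L = f \frac{L}{D} \frac{V^2}{2g}
h_L = 0.044·(102.8/0.276)·2.686²/(2·9.81) = 6.026 m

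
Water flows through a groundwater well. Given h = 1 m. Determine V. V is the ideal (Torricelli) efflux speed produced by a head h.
Formula: V = \sqrt{2 g h}
V = √(2·9.81·1) = 4.429 m/s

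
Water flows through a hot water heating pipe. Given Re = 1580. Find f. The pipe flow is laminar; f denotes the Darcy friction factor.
Formula: f = \frac{64}{Re}
f = 64/1580 = 0.04051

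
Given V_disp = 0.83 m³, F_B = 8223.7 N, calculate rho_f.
Formula: F_B = \rho_f g V_{disp}
Substituting knowns: 8223.7 = rho_f·9.81·0.83
Solving for rho_f: rho_f = 8223.7/(9.81·0.83) = 1010 kg/m³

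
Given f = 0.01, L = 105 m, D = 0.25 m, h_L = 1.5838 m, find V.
Formula: h_L = f \frac{L}{D} \frac{V^2}{2g}
Substituting knowns: 1.5838 = 0.01·(105/0.25)·V²/(2·9.81)
Solving for V: V = √(1.5838·2·9.81/(0.01·(105/0.25))) = 2.72 m/s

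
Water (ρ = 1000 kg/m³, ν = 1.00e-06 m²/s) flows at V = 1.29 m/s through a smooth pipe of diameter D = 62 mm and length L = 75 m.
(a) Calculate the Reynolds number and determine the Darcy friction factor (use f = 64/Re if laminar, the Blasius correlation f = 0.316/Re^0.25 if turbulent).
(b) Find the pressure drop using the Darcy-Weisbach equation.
(a) Re = V·D/ν = 1.29·0.062/1.00e-06 = 79980 → turbulent (Re > 4000); f = 0.316/Re^0.25 = 0.316/79980^0.25 = 0.018791
(b) Darcy-Weisbach: ΔP = f·(L/D)·½ρV²/1000 = 0.018791·(75/0.062)·½·1000·1.29²/1000 = 18.91 kPa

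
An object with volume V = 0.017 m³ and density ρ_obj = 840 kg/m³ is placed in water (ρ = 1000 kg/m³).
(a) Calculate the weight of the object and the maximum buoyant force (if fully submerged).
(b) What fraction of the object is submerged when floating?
(a) W=rho_obj*g*V=840*9.81*0.017=140.1 N; F_B(max)=rho*g*V=1000*9.81*0.017=166.8 N
(b) Floating fraction=rho_obj/rho=840/1000=0.840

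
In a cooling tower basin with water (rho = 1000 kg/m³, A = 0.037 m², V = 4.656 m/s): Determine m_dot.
Formula: \dot{m} = \rho A V
m_dot = 1000·0.037·4.656 = 172.3 kg/s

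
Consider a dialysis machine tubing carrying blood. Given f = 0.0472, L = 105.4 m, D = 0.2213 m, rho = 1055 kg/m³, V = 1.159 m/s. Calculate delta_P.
Formula: \Delta P = f \frac{L}{D} \frac{\rho V^2}{2}
delta_P = 0.0472·(105.4/0.2213)·0.5·1055·1.159²/1000 = 15.93 kPa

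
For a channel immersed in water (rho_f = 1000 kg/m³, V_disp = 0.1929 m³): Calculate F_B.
Formula: F_B = \rho_f g V_{disp}
F_B = 1000·9.81·0.1929 = 1892 N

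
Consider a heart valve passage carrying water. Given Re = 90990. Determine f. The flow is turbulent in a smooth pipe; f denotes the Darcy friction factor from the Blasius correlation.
Formula: f = \frac{0.316}{Re^{0.25}}
f = 0.316/90990^0.25 = 0.01819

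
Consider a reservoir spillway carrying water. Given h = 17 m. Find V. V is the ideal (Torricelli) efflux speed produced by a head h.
Formula: V = \sqrt{2 g h}
V = √(2·9.81·17) = 18.26 m/s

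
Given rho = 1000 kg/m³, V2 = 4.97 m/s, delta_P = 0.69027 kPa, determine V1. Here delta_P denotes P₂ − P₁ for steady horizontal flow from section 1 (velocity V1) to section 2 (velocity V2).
Formula: \Delta P = \frac{1}{2} \rho (V_1^2 - V_2^2)
Substituting knowns: 0.69027 = 0.5·1000·(V1² − 4.97²)/1000
Solving for V1: V1 = √(4.97² + 2·(0.69027·1000)/1000) = 5.107 m/s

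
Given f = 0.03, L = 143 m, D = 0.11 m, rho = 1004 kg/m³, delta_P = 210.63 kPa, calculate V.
Formula: \Delta P = f \frac{L}{D} \frac{\rho V^2}{2}
Substituting knowns: 210.63 = 0.03·(143/0.11)·0.5·1004·V²/1000
Solving for V: V = √((210.63·1000)/(0.03·(143/0.11)·0.5·1004)) = 3.28 m/s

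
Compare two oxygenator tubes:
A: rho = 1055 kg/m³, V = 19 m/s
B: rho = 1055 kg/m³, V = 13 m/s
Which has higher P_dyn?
P_dyn(A) = 190.4 kPa, P_dyn(B) = 89.15 kPa. Answer: A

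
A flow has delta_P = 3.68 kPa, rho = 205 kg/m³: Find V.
Formula: V = \sqrt{\frac{2 \Delta P}{\rho}}
V = √(2·(3.68·1000)/205) = 5.992 m/s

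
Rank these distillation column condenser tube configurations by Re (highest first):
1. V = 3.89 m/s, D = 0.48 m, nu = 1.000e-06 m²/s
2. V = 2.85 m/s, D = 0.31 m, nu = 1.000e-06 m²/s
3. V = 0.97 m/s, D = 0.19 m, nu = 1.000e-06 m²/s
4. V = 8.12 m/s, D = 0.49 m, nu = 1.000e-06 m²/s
Case 1: Re = 1.867e+06
Case 2: Re = 883500
Case 3: Re = 184300
Case 4: Re = 3.979e+06
Ranking (highest first): 4, 1, 2, 3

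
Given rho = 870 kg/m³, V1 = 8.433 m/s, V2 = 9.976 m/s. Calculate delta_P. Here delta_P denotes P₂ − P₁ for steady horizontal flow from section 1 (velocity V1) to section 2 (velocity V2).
Formula: \Delta P = \frac{1}{2} \rho (V_1^2 - V_2^2)
delta_P = 0.5·870·(8.433² − 9.976²)/1000 = -12.36 kPa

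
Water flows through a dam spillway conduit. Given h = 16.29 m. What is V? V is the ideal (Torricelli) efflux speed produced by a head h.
Formula: V = \sqrt{2 g h}
V = √(2·9.81·16.29) = 17.88 m/s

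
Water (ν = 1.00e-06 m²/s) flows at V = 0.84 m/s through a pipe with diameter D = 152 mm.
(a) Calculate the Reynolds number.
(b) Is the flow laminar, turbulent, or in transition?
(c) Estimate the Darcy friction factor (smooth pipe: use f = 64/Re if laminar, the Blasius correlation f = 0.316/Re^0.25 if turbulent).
(a) Re = V·D/ν = 0.84·0.152/1.00e-06 = 127680
(b) Flow regime: turbulent (Re > 4000)
(c) Friction factor: f = 0.316/Re^0.25 = 0.316/127680^0.25 = 0.01672 (Blasius is strictly valid for Re ≲ 1e5; used here as the smooth-pipe estimate the problem specifies)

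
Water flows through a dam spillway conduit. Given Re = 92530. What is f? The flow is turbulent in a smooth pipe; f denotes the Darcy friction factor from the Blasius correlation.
Formula: f = \frac{0.316}{Re^{0.25}}
f = 0.316/92530^0.25 = 0.01812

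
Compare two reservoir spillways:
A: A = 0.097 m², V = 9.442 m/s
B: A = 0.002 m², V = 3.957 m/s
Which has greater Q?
Q(A) = 915.9 L/s, Q(B) = 7.914 L/s. Answer: A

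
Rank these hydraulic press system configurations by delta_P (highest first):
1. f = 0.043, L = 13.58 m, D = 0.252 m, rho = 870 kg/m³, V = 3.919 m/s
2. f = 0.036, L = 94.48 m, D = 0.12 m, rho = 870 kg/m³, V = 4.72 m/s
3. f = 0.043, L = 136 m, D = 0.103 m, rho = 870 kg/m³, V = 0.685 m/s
Case 1: delta_P = 15.48 kPa
Case 2: delta_P = 274.7 kPa
Case 3: delta_P = 11.59 kPa
Ranking (highest first): 2, 1, 3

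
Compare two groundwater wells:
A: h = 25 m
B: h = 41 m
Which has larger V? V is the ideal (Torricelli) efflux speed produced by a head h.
V(A) = 22.15 m/s, V(B) = 28.36 m/s. Answer: B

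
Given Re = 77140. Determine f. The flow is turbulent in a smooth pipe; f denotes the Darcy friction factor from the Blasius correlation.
Formula: f = \frac{0.316}{Re^{0.25}}
f = 0.316/77140^0.25 = 0.01896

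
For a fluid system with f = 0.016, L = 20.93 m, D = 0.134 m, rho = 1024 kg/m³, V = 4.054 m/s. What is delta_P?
Formula: \Delta P = f \frac{L}{D} \frac{\rho V^2}{2}
delta_P = 0.016·(20.93/0.134)·0.5·1024·4.054²/1000 = 21.03 kPa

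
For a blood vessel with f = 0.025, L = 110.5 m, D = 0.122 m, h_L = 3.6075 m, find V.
Formula: h_L = f \frac{L}{D} \frac{V^2}{2g}
Substituting knowns: 3.6075 = 0.025·(110.5/0.122)·V²/(2·9.81)
Solving for V: V = √(3.6075·2·9.81/(0.025·(110.5/0.122))) = 1.768 m/s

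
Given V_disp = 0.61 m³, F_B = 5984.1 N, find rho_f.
Formula: F_B = \rho_f g V_{disp}
Substituting knowns: 5984.1 = rho_f·9.81·0.61
Solving for rho_f: rho_f = 5984.1/(9.81·0.61) = 1000 kg/m³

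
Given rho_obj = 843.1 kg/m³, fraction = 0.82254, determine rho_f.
Formula: f_{sub} = \frac{\rho_{obj}}{\rho_f}
Substituting knowns: 0.82254 = 843.1/rho_f
Solving for rho_f: rho_f = 843.1/0.82254 = 1025 kg/m³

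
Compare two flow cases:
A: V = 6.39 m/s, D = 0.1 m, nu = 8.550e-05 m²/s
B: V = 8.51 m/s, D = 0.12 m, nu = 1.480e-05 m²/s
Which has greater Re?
Re(A) = 7474, Re(B) = 69000. Answer: B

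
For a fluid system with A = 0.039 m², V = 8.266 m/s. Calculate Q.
Formula: Q = A V
Q = 0.039·8.266·1000 = 322.4 L/s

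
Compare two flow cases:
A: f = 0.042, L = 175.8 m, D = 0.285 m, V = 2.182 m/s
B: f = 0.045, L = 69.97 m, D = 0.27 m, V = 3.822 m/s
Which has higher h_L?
h_L(A) = 6.287 m, h_L(B) = 8.682 m. Answer: B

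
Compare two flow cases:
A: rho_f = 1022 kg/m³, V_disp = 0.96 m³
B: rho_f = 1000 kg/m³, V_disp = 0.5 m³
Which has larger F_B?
F_B(A) = 9625 N, F_B(B) = 4905 N. Answer: A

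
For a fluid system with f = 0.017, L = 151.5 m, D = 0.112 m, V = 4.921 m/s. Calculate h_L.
Formula: h_L = f \frac{L}{D} \frac{V^2}{2g}
h_L = 0.017·(151.5/0.112)·4.921²/(2·9.81) = 28.38 m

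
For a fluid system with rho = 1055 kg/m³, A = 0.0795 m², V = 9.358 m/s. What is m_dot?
Formula: \dot{m} = \rho A V
m_dot = 1055·0.0795·9.358 = 784.9 kg/s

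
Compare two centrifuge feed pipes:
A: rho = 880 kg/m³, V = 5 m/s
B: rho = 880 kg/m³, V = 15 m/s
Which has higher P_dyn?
P_dyn(A) = 11 kPa, P_dyn(B) = 99 kPa. Answer: B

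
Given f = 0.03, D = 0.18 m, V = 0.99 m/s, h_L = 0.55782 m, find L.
Formula: h_L = f \frac{L}{D} \frac{V^2}{2g}
Substituting knowns: 0.55782 = 0.03·(L/0.18)·0.99²/(2·9.81)
Solving for L: L = 0.55782·2·9.81·0.18/(0.03·0.99²) = 67 m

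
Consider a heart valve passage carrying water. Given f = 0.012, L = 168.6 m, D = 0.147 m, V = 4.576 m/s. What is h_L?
Formula: h_L = f \frac{L}{D} \frac{V^2}{2g}
h_L = 0.012·(168.6/0.147)·4.576²/(2·9.81) = 14.69 m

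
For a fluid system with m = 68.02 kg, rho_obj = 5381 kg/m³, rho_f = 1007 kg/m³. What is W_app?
Formula: W_{app} = mg\left(1 - \frac{\rho_f}{\rho_{obj}}\right)
W_app = 68.02·9.81·(1 − 1007/5381) = 542.4 N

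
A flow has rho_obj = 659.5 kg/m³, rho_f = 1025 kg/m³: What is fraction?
Formula: f_{sub} = \frac{\rho_{obj}}{\rho_f}
fraction = 659.5/1025 = 0.6434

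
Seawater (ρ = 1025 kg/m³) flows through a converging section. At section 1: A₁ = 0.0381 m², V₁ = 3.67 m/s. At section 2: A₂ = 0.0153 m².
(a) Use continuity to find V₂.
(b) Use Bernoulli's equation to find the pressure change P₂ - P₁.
(a) Continuity: A₁V₁=A₂V₂ -> V₂=A₁V₁/A₂=0.0381*3.67/0.0153=9.14 m/s
(b) Bernoulli: P₂-P₁=0.5*rho*(V₁^2-V₂^2)/1000=0.5*1025*(3.67^2-9.14^2)/1000=-35.91 kPa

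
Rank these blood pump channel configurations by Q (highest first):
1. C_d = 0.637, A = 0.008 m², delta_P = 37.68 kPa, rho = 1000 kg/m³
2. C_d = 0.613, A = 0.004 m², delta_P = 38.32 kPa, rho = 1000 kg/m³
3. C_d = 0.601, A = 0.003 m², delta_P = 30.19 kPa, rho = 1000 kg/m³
Case 1: Q = 44.24 L/s
Case 2: Q = 21.47 L/s
Case 3: Q = 14.01 L/s
Ranking (highest first): 1, 2, 3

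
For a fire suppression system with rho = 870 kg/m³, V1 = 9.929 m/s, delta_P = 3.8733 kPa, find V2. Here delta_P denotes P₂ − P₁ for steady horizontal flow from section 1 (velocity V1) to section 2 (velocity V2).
Formula: \Delta P = \frac{1}{2} \rho (V_1^2 - V_2^2)
Substituting knowns: 3.8733 = 0.5·870·(9.929² − V2²)/1000
Solving for V2: V2 = √(9.929² − 2·(3.8733·1000)/870) = 9.47 m/s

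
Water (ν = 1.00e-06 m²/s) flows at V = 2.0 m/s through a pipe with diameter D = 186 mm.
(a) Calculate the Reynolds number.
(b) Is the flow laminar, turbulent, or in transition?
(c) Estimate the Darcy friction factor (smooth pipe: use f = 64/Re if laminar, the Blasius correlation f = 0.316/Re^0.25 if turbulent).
(a) Re = V·D/ν = 2.0·0.186/1.00e-06 = 372000
(b) Flow regime: turbulent (Re > 4000)
(c) Friction factor: f = 0.316/Re^0.25 = 0.316/372000^0.25 = 0.0128 (Blasius is strictly valid for Re ≲ 1e5; used here as the smooth-pipe estimate the problem specifies)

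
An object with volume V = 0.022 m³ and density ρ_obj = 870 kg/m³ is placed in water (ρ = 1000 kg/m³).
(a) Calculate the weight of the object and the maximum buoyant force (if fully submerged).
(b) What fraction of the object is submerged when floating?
(a) W=rho_obj*g*V=870*9.81*0.022=187.8 N; F_B(max)=rho*g*V=1000*9.81*0.022=215.8 N
(b) Floating fraction=rho_obj/rho=870/1000=0.870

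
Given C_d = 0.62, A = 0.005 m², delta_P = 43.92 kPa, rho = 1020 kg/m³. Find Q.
Formula: Q = C_d A \sqrt{\frac{2 \Delta P}{\rho}}
Q = 0.62·0.005·√(2·(43.92·1000)/1020)·1000 = 28.77 L/s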